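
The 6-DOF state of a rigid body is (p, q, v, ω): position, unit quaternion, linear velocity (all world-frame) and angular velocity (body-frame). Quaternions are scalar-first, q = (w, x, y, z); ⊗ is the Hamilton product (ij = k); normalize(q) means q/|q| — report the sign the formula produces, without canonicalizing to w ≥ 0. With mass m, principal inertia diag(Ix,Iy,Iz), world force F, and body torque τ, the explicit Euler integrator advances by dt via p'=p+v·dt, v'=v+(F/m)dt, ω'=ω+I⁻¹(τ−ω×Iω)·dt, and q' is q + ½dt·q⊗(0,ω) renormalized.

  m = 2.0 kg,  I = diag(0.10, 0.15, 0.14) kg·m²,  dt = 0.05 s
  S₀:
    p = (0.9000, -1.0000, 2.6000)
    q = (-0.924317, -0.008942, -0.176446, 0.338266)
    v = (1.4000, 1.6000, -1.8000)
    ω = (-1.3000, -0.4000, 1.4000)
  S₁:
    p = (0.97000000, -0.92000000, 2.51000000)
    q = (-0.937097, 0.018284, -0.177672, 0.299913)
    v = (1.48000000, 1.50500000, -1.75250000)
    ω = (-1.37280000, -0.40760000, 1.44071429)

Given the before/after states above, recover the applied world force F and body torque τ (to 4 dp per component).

F = (3.2000, -3.8000, 1.9000)
τ = (-0.1400, 0.0500, 0.1400)

ω₁ − ω₀ = (-0.07280000, -0.00760000, 0.04071429)
precession coupling = (0.0056, 0.0728, 0.0260)
applied torque τ = (-0.1400, 0.0500, 0.1400)
velocity change Δv = (0.08000000, -0.09500000, 0.04750000)
F = m·Δv/dt = (3.2000, -3.8000, 1.9000)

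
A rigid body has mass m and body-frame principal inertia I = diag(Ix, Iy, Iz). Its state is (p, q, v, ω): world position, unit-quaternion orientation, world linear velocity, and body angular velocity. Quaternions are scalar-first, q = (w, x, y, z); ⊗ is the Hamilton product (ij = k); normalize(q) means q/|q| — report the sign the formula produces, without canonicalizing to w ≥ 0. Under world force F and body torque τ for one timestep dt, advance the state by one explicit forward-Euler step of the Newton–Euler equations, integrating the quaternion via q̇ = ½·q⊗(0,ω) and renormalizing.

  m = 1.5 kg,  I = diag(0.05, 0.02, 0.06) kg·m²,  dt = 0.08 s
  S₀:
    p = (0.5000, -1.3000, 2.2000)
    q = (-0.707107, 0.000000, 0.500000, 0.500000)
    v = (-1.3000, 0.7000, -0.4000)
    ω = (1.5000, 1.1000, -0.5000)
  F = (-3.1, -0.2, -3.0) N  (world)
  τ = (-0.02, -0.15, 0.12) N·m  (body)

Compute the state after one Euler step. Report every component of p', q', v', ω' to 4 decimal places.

ω×(Iω) gyroscopic = (-0.0220, 0.0075, -0.0495)
(τ − ω×Iω)/I = (0.0400, -7.8750, 2.8250)
ω + α·dt = (1.5032, 0.4700, -0.2740)
Hamilton product q⊗(0,ω) = (-0.3000000, -1.8606605, -0.0278177, -0.3964465)
q' = normalize(q + ½dt·q⊗(0,ω)) = (-0.7170, -0.0742, 0.4974, 0.4827)
linear accel F/m = (-2.0667, -0.1333, -2.0000)
p' = p + v·dt = (0.3960, -1.2440, 2.1680)
v' = v + a·dt = (-1.4653, 0.6893, -0.5600)

p' = (0.3960, -1.2440, 2.1680)
q' = (-0.7170, -0.0742, 0.4974, 0.4827)
v' = (-1.4653, 0.6893, -0.5600)
ω' = (1.5032, 0.4700, -0.2740)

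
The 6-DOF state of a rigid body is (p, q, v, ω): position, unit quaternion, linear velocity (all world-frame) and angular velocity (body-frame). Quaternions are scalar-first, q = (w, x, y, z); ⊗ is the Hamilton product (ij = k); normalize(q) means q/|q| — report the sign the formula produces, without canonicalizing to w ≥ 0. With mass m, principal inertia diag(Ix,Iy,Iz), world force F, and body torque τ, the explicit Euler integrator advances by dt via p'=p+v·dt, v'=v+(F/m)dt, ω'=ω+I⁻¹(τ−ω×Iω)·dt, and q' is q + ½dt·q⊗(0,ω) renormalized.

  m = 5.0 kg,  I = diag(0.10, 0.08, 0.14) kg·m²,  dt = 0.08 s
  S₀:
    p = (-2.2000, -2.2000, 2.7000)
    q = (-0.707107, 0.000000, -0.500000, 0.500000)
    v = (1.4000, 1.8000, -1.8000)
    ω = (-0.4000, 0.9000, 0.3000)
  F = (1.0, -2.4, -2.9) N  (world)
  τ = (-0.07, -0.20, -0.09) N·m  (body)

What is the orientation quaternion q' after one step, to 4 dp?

q' = (-0.6945, -0.0127, -0.5330, 0.4831)

Hamilton product q⊗(0,ω) = (0.3000000, -0.3171572, -0.8363963, -0.4121321)
q' = normalize(q + ½dt·q⊗(0,ω)) = (-0.6945, -0.0127, -0.5330, 0.4831)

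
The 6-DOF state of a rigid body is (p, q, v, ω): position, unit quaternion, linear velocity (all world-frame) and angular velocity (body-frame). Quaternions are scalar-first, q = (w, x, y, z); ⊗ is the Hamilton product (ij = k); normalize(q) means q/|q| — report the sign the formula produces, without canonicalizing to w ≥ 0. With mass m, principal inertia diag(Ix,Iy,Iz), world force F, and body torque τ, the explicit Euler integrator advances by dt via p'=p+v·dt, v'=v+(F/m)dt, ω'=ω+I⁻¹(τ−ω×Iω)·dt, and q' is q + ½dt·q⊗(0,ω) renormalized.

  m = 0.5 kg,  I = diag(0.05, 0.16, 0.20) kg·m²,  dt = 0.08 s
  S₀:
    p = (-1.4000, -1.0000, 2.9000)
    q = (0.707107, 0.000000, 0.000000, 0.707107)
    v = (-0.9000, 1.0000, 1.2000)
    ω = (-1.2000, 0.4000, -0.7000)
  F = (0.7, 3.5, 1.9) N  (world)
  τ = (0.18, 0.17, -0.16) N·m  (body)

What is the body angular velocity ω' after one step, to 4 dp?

ω' = (-0.8941, 0.5480, -0.7429)

α = I⁻¹(τ − ω×Iω) = (3.8240, 1.8500, -0.5360)
ω' = ω + α·dt = (-0.8941, 0.5480, -0.7429)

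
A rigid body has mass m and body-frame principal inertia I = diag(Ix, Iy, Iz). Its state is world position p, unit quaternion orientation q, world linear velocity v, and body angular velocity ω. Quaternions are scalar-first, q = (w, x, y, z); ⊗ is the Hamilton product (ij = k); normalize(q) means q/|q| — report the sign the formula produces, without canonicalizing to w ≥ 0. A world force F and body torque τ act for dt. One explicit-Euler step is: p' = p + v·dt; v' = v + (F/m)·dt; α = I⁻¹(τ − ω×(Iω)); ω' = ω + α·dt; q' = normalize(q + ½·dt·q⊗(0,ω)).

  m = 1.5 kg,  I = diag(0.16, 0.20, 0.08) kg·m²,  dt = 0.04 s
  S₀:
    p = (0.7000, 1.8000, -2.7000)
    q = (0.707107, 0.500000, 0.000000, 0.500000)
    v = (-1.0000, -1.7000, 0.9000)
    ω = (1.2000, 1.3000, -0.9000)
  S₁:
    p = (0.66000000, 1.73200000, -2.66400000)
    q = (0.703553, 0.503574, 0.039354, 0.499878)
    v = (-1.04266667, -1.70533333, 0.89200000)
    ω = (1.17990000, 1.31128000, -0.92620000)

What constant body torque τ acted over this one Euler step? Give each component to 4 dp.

Δω = ω₁−ω₀ = (-0.02010000, 0.01128000, -0.02620000)
precession coupling = (0.1404, -0.0864, 0.0624)
τ = I·(Δω/dt) + ω₀×(Iω₀) = (0.0600, -0.0300, 0.0100)

τ = (0.0600, -0.0300, 0.0100)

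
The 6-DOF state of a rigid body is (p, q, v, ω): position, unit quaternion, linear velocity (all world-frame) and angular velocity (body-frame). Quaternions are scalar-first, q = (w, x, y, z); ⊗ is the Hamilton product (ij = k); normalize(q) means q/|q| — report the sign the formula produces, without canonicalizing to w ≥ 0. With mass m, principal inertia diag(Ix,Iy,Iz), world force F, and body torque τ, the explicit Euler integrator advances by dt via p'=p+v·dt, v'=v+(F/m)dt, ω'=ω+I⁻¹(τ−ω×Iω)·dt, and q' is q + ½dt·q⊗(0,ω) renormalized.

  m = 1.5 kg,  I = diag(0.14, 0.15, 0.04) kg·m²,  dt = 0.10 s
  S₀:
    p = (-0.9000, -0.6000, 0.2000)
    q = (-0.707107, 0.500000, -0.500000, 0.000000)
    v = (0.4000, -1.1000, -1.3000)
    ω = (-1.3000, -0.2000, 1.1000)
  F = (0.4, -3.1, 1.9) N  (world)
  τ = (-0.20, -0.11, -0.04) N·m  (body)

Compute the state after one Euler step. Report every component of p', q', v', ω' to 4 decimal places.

ω×(Iω) gyroscopic = (0.0242, -0.1430, 0.0026)
α = I⁻¹(τ − ω×Iω) = (-1.6014, 0.2200, -1.0650)
new body rate ω' = (-1.4601, -0.1780, 0.9935)
q⊗(0,ω) = (0.5500000, 0.3692391, -0.4085786, -1.5278177)
q' = normalize(q + ½dt·q⊗(0,ω)) = (-0.6771, 0.5166, -0.5185, -0.0761)
a = F/m = (0.2667, -2.0667, 1.2667)
p' = p + v·dt = (-0.8600, -0.7100, 0.0700)
v' = v + a·dt = (0.4267, -1.3067, -1.1733)

p' = (-0.8600, -0.7100, 0.0700)
q' = (-0.6771, 0.5166, -0.5185, -0.0761)
v' = (0.4267, -1.3067, -1.1733)
ω' = (-1.4601, -0.1780, 0.9935)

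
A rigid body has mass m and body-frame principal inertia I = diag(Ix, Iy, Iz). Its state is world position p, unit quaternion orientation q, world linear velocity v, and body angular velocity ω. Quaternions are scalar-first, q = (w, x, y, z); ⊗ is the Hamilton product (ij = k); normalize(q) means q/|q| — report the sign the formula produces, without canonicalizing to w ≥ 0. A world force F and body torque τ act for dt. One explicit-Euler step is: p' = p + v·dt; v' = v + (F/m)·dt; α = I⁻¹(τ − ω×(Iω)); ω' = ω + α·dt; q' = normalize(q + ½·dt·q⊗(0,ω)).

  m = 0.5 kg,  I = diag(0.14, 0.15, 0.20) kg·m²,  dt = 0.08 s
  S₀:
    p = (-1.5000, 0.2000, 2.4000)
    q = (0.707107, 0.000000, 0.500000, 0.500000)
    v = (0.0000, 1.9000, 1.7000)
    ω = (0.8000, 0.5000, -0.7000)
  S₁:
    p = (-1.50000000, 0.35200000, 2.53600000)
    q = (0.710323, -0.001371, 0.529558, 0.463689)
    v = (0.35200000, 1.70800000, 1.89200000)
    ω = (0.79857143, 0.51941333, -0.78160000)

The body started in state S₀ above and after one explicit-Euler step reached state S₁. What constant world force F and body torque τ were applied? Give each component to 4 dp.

Δv = v₁−v₀ = (0.35200000, -0.19200000, 0.19200000)
F = m·Δv/dt = (2.2000, -1.2000, 1.2000)
Δω = ω₁−ω₀ = (-0.00142857, 0.01941333, -0.08160000)
gyro term ω₀×Iω₀ = (-0.0175, 0.0336, 0.0040)
applied torque τ = (-0.0200, 0.0700, -0.2000)

F = (2.2000, -1.2000, 1.2000)
τ = (-0.0200, 0.0700, -0.2000)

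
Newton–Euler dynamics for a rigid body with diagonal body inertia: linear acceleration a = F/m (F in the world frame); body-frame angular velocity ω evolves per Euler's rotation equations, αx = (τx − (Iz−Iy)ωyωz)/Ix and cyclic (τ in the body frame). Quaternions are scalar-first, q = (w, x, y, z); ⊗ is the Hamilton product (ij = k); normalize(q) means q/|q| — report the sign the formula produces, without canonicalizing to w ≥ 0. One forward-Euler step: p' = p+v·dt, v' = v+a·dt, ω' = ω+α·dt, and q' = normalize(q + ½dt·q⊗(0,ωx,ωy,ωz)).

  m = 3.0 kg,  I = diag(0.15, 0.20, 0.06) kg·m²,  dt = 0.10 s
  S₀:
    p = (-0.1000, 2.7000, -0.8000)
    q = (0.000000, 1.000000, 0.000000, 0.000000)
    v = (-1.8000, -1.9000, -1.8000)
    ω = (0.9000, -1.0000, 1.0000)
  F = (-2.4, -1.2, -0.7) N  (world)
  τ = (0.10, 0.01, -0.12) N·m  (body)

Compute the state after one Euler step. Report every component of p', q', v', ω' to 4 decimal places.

a = (-0.8000, -0.4000, -0.2333)
new position p' = (-0.2800, 2.5100, -0.9800)
v' = v + a·dt = (-1.8800, -1.9400, -1.8233)
α = I⁻¹(τ − ω×Iω) = (-0.2667, -0.3550, -1.2500)
ω' = ω + α·dt = (0.8733, -1.0355, 0.8750)
q⊗(0,ω) = (-0.9000000, 0.0000000, -1.0000000, -1.0000000)
q + ½dt·q⊗(0,ω), renormalized = (-0.0448, 0.9965, -0.0498, -0.0498)

p' = (-0.2800, 2.5100, -0.9800)
q' = (-0.0448, 0.9965, -0.0498, -0.0498)
v' = (-1.8800, -1.9400, -1.8233)
ω' = (0.8733, -1.0355, 0.8750)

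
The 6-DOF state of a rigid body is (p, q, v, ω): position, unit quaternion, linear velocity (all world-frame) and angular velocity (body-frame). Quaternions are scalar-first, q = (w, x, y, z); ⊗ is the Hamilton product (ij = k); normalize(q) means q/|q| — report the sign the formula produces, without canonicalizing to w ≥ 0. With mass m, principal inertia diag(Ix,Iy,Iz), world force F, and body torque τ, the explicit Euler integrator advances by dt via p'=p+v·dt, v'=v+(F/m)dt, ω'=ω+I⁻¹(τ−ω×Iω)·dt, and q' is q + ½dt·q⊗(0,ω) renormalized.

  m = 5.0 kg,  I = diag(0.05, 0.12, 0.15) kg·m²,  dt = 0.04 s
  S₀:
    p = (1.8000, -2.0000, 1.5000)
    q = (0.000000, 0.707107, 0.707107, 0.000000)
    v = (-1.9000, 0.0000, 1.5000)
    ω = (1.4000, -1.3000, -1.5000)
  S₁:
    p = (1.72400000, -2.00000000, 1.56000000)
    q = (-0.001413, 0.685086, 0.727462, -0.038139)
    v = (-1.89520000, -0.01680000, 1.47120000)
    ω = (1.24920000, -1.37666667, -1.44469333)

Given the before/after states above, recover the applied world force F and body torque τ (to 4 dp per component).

v₁ − v₀ = (0.00480000, -0.01680000, -0.02880000)
applied force F = (0.6000, -2.1000, -3.6000)
rate change Δω = (-0.15080000, -0.07666667, 0.05530667)
I·α + gyro = (-0.1300, -0.0200, 0.0800)

F = (0.6000, -2.1000, -3.6000)
τ = (-0.1300, -0.0200, 0.0800)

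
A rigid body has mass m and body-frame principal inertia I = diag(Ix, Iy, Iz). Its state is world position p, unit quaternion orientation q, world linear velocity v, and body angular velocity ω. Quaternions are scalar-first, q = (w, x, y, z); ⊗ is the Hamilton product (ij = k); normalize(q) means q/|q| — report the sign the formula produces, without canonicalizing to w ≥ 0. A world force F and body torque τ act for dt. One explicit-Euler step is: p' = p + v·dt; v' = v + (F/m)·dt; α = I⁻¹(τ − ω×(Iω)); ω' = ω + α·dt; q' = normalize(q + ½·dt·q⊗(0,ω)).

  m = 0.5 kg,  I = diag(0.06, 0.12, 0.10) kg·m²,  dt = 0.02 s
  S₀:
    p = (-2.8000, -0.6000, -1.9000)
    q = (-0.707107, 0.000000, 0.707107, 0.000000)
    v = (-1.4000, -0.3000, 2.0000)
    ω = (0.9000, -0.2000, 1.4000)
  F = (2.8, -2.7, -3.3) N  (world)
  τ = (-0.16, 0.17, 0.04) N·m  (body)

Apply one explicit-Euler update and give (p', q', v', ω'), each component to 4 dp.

a = F/m = (5.6000, -5.4000, -6.6000)
p' = p + v·dt = (-2.8280, -0.6060, -1.8600)
v + (F/m)dt = (-1.2880, -0.4080, 1.8680)
gyro term ω×Iω = (0.0056, -0.0504, -0.0108)
angular accel α = (-2.7600, 1.8367, 0.5080)
ω' = ω + α·dt = (0.8448, -0.1633, 1.4102)
2q̇ = q⊗(0,ω) = (0.1414214, 0.3535535, 0.1414214, -1.6263461)
updated quaternion q' = (-0.7056, 0.0035, 0.7084, -0.0163)

p' = (-2.8280, -0.6060, -1.8600)
q' = (-0.7056, 0.0035, 0.7084, -0.0163)
v' = (-1.2880, -0.4080, 1.8680)
ω' = (0.8448, -0.1633, 1.4102)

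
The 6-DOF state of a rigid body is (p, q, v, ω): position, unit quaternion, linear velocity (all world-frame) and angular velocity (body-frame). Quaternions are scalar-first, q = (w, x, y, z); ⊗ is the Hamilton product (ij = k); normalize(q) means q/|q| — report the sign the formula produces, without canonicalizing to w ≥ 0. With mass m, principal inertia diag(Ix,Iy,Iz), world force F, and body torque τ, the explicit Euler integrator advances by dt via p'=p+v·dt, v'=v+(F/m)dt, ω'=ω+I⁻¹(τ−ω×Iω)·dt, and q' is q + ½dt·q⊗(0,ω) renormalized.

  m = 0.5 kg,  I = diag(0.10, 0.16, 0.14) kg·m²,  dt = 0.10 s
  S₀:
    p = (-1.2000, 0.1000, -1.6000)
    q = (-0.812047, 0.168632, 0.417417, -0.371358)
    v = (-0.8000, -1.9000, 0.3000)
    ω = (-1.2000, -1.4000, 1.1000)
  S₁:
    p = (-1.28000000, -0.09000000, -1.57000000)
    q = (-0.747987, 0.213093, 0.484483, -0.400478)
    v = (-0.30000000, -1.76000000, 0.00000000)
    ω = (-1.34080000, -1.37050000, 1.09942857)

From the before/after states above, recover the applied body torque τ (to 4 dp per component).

τ = (-0.1100, 0.1000, 0.1000)

ω₁ − ω₀ = (-0.14080000, 0.02950000, -0.00057143)
precession coupling = (0.0308, 0.0528, 0.1008)
τ = I·(Δω/dt) + ω₀×(Iω₀) = (-0.1100, 0.1000, 0.1000)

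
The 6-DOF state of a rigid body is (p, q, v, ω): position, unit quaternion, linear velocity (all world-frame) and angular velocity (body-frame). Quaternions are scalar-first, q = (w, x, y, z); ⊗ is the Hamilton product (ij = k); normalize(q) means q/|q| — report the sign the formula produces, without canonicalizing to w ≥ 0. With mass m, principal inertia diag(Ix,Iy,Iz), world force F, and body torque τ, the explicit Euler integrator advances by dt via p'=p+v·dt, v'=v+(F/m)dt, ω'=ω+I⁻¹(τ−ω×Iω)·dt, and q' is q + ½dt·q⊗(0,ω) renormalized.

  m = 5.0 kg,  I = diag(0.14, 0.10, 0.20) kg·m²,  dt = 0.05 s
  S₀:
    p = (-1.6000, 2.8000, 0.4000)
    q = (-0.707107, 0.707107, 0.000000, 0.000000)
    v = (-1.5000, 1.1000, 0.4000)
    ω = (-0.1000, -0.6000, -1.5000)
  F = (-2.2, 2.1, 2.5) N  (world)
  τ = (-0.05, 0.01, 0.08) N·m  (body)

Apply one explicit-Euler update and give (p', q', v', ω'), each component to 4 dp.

p' = (-1.6750, 2.8550, 0.4200)
q' = (-0.7048, 0.7083, 0.0371, 0.0159)
v' = (-1.5220, 1.1210, 0.4250)
ω' = (-0.1500, -0.5905, -1.4794)

α = I⁻¹(τ − ω×Iω) = (-1.0000, 0.1900, 0.4120)
new body rate ω' = (-0.1500, -0.5905, -1.4794)
2q̇ = q⊗(0,ω) = (0.0707107, 0.0707107, 1.4849247, 0.6363963)
q + ½dt·q⊗(0,ω), renormalized = (-0.7048, 0.7083, 0.0371, 0.0159)
p' = p + v·dt = (-1.6750, 2.8550, 0.4200)
v' = v + a·dt = (-1.5220, 1.1210, 0.4250)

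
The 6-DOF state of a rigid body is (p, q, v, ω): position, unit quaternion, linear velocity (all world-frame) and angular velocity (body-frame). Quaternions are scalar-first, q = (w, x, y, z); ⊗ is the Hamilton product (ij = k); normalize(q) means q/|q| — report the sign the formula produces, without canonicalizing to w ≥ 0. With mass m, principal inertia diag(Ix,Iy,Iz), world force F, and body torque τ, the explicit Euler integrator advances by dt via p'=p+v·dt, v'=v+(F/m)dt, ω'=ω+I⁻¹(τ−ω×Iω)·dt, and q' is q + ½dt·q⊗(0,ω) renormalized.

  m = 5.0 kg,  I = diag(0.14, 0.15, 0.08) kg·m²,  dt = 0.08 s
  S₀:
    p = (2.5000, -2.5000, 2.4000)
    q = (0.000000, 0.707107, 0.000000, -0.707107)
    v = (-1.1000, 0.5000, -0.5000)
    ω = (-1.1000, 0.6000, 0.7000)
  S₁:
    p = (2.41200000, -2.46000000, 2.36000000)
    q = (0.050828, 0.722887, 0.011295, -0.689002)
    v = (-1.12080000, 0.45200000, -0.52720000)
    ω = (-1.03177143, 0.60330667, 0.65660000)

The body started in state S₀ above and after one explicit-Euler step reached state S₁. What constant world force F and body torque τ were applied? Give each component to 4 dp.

velocity change Δv = (-0.02080000, -0.04800000, -0.02720000)
m·(v₁−v₀)/dt = (-1.3000, -3.0000, -1.7000)
Δω = ω₁−ω₀ = (0.06822857, 0.00330667, -0.04340000)
τ = I·(Δω/dt) + ω₀×(Iω₀) = (0.0900, -0.0400, -0.0500)

F = (-1.3000, -3.0000, -1.7000)
τ = (0.0900, -0.0400, -0.0500)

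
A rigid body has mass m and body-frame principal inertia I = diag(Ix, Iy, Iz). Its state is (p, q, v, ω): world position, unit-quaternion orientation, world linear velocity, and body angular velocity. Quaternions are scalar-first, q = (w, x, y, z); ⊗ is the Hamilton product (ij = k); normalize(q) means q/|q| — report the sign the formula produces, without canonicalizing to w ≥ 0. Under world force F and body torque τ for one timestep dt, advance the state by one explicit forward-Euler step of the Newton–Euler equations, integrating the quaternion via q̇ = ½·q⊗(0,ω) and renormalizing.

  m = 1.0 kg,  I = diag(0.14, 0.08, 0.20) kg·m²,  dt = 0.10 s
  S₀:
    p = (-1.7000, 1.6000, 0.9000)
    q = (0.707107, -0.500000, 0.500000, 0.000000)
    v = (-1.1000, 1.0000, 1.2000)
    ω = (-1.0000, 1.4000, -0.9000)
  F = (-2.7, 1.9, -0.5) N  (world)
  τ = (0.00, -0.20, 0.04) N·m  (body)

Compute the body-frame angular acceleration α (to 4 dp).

α = (1.0800, -1.8250, -0.2200)

gyro term ω×Iω = (-0.1512, -0.0540, 0.0840)
(τ − ω×Iω)/I = (1.0800, -1.8250, -0.2200)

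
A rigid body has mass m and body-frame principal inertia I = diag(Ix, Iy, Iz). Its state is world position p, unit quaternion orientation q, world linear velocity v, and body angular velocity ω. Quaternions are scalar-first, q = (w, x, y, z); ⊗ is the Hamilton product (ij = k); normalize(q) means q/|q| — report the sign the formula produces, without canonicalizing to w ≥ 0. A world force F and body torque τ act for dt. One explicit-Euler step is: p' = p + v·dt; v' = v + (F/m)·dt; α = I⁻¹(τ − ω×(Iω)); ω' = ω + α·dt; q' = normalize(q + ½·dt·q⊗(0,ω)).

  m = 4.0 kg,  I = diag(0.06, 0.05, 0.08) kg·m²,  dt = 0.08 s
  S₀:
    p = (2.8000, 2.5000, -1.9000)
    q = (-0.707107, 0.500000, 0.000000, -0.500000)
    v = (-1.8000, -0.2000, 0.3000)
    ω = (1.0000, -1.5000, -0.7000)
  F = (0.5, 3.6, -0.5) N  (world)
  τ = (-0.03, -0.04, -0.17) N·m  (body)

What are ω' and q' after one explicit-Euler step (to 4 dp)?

angular accel α = (-1.0250, -1.0800, -2.3125)
ω + α·dt = (0.9180, -1.5864, -0.8850)
q⊗(0,ω) = (-0.8500000, -1.4571070, 0.9106605, -0.2550251)
updated quaternion q' = (-0.7389, 0.4404, 0.0363, -0.5087)

ω' = (0.9180, -1.5864, -0.8850)
q' = (-0.7389, 0.4404, 0.0363, -0.5087)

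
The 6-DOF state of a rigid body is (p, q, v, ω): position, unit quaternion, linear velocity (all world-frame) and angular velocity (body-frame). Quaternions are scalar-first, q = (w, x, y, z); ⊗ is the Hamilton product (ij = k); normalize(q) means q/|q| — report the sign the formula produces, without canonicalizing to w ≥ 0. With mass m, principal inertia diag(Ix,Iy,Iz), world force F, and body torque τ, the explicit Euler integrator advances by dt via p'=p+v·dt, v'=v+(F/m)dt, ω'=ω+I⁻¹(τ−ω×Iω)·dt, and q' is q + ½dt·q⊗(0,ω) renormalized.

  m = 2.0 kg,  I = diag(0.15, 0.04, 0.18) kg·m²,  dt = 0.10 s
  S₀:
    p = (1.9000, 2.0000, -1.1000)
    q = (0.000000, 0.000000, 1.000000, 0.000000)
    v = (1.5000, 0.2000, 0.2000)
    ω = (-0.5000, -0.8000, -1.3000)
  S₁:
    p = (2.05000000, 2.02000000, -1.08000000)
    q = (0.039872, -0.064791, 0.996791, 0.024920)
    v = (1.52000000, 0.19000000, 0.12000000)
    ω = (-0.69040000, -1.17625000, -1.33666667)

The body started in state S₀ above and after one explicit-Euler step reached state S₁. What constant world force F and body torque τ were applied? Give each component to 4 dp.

F = (0.4000, -0.2000, -1.6000)
τ = (-0.1400, -0.1700, -0.1100)

v₁ − v₀ = (0.02000000, -0.01000000, -0.08000000)
applied force F = (0.4000, -0.2000, -1.6000)
Δω = ω₁−ω₀ = (-0.19040000, -0.37625000, -0.03666667)
τ = I·(Δω/dt) + ω₀×(Iω₀) = (-0.1400, -0.1700, -0.1100)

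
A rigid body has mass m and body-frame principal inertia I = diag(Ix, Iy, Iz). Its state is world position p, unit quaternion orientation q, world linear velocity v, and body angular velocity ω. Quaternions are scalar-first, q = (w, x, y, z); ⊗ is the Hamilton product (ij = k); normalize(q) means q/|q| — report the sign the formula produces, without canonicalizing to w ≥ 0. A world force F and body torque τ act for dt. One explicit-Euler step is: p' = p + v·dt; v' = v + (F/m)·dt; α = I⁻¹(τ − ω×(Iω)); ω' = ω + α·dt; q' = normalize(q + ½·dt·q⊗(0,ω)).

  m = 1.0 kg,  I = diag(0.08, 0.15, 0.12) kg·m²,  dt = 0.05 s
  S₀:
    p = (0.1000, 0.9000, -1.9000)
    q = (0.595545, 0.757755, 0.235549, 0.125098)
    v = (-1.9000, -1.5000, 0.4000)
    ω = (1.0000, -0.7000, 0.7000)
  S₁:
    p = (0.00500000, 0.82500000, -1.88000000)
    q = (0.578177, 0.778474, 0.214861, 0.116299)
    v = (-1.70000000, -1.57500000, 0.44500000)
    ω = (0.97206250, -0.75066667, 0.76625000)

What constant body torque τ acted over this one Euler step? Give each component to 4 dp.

ω₁ − ω₀ = (-0.02793750, -0.05066667, 0.06625000)
ω₀×(Iω₀) = (0.0147, -0.0280, -0.0490)
applied torque τ = (-0.0300, -0.1800, 0.1100)

τ = (-0.0300, -0.1800, 0.1100)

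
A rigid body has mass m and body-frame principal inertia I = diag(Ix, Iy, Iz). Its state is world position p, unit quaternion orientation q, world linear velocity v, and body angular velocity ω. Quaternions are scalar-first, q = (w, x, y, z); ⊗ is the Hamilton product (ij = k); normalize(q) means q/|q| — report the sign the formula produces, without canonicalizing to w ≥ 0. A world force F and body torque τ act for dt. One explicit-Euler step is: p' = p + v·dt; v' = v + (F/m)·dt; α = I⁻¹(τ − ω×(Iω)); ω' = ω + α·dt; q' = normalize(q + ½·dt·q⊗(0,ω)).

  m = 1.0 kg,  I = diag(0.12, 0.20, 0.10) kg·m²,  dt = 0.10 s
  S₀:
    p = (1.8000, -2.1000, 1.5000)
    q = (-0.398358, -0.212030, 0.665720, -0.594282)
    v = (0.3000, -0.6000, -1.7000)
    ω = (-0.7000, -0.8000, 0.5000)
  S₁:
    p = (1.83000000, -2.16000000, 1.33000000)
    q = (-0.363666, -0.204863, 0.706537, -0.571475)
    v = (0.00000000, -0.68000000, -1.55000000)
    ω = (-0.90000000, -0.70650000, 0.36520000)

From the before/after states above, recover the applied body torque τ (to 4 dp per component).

τ = (-0.2000, 0.1800, -0.0900)

rate change Δω = (-0.20000000, 0.09350000, -0.13480000)
I·α + gyro = (-0.2000, 0.1800, -0.0900)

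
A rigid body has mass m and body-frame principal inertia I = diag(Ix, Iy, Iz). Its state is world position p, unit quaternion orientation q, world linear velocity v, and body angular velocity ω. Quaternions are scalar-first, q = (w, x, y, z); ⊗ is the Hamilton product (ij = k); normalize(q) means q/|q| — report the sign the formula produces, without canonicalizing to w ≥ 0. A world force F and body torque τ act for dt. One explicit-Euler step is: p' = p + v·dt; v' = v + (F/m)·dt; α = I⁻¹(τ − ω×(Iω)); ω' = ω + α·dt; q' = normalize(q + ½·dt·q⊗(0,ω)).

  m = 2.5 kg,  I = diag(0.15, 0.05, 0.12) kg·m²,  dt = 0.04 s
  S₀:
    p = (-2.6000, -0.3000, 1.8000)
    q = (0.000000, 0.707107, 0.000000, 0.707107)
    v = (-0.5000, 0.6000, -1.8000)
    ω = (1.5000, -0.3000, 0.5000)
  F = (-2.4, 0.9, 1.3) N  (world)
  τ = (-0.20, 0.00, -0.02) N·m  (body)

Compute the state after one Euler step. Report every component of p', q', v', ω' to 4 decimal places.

p' = (-2.6200, -0.2760, 1.7280)
q' = (-0.0283, 0.7110, 0.0141, 0.7025)
v' = (-0.5384, 0.6144, -1.7792)
ω' = (1.4495, -0.3180, 0.4783)

new position p' = (-2.6200, -0.2760, 1.7280)
v' = v + a·dt = (-0.5384, 0.6144, -1.7792)
precession coupling ω×(Iω) = (-0.0105, 0.0225, 0.0450)
α = I⁻¹(τ − ω×Iω) = (-1.2633, -0.4500, -0.5417)
new body rate ω' = (1.4495, -0.3180, 0.4783)
q⊗(0,ω) = (-1.4142140, 0.2121321, 0.7071070, -0.2121321)
q' = normalize(q + ½dt·q⊗(0,ω)) = (-0.0283, 0.7110, 0.0141, 0.7025)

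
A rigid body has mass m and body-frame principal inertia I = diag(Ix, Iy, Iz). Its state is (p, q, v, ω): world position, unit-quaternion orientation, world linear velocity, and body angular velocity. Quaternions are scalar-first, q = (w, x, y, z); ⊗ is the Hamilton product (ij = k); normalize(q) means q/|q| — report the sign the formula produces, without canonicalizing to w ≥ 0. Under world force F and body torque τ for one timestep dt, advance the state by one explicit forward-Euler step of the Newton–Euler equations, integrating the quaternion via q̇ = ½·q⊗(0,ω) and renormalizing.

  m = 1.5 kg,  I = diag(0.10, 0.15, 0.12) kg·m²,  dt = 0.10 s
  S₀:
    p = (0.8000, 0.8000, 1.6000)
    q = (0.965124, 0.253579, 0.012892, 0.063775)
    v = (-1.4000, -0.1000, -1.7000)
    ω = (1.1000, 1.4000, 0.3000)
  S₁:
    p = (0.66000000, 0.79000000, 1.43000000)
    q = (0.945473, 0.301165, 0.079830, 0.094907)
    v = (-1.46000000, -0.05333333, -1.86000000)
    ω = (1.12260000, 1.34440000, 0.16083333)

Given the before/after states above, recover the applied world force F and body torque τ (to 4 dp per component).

rate change Δω = (0.02260000, -0.05560000, -0.13916667)
ω₀×(Iω₀) = (-0.0126, -0.0066, 0.0770)
applied torque τ = (0.0100, -0.0900, -0.0900)
velocity change Δv = (-0.06000000, 0.04666667, -0.16000000)
m·(v₁−v₀)/dt = (-0.9000, 0.7000, -2.4000)

F = (-0.9000, 0.7000, -2.4000)
τ = (0.0100, -0.0900, -0.0900)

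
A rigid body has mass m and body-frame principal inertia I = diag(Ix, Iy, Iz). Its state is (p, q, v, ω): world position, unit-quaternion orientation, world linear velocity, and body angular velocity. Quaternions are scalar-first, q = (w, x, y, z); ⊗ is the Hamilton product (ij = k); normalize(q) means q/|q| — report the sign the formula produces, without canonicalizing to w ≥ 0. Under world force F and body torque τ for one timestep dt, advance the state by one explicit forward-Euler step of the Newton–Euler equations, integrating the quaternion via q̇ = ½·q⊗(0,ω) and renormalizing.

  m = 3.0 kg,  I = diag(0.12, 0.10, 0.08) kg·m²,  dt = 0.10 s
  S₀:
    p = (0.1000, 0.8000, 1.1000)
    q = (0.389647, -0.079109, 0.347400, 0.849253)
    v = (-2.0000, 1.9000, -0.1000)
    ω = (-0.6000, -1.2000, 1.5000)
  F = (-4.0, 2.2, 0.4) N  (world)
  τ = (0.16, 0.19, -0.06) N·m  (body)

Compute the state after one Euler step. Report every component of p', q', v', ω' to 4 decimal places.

p' = (-0.1000, 0.9900, 1.0900)
q' = (0.3427, -0.0137, 0.3029, 0.8892)
v' = (-2.1333, 1.9733, -0.0867)
ω' = (-0.4967, -0.9740, 1.4430)

p' = p + v·dt = (-0.1000, 0.9900, 1.0900)
v + (F/m)dt = (-2.1333, 1.9733, -0.0867)
ω×(Iω) gyroscopic = (0.0360, -0.0360, -0.0144)
(τ − ω×Iω)/I = (1.0333, 2.2600, -0.5700)
ω + α·dt = (-0.4967, -0.9740, 1.4430)
q⊗(0,ω) = (-0.9044649, 1.3064154, -0.8584647, 0.8878413)
updated quaternion q' = (0.3427, -0.0137, 0.3029, 0.8892)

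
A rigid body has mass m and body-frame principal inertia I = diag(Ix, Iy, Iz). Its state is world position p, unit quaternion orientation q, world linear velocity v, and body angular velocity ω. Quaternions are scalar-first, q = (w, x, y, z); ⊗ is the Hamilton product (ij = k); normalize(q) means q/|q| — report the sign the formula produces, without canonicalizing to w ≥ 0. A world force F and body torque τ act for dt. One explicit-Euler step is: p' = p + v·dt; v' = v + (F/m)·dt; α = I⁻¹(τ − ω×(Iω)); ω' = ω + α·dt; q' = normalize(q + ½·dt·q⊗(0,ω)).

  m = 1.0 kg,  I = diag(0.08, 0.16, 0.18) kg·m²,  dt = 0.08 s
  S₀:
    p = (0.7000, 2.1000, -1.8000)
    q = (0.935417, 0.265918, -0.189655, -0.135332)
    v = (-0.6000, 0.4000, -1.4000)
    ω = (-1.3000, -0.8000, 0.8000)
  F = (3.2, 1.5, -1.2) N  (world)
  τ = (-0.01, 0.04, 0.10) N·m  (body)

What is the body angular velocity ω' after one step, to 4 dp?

ω' = (-1.2972, -0.8320, 0.8075)

(τ − ω×Iω)/I = (0.0350, -0.4000, 0.0933)
ω + α·dt = (-1.2972, -0.8320, 0.8075)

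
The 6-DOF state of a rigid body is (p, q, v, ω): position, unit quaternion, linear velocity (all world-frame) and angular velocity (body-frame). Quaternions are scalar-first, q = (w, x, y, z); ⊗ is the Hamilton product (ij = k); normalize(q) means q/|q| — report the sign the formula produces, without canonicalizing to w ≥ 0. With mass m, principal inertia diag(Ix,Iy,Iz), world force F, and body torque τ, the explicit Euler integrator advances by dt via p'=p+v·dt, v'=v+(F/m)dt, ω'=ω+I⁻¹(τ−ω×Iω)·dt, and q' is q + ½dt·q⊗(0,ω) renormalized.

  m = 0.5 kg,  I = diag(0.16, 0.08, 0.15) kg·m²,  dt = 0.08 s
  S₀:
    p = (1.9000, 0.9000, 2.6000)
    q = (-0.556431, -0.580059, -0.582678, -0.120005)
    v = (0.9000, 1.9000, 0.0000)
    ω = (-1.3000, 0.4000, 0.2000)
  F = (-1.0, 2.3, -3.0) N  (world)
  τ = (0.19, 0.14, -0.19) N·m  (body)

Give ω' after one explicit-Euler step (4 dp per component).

gyro term ω×Iω = (0.0056, -0.0026, 0.0416)
(τ − ω×Iω)/I = (1.1525, 1.7825, -1.5440)
new body rate ω' = (-1.2078, 0.5426, 0.0765)

ω' = (-1.2078, 0.5426, 0.0765)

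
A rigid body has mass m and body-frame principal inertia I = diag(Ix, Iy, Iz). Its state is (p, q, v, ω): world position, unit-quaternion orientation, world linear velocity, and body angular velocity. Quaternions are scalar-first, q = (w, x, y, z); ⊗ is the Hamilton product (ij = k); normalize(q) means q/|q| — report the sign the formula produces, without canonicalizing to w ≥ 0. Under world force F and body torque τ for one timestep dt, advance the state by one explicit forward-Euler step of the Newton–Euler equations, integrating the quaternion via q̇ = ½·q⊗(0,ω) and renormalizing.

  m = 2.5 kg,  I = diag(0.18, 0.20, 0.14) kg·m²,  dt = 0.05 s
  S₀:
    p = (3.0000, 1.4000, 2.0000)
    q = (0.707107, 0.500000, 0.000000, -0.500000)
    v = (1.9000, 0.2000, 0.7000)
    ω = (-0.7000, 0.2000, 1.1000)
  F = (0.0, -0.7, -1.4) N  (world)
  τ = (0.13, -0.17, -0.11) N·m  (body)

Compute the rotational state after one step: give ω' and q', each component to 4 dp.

ω' = (-0.6602, 0.1652, 1.0617)
q' = (0.7292, 0.4899, -0.0015, -0.4778)

precession coupling ω×(Iω) = (-0.0132, -0.0308, -0.0028)
(τ − ω×Iω)/I = (0.7956, -0.6960, -0.7657)
ω' = ω + α·dt = (-0.6602, 0.1652, 1.0617)
2q̇ = q⊗(0,ω) = (0.9000000, -0.3949749, -0.0585786, 0.8778177)
updated quaternion q' = (0.7292, 0.4899, -0.0015, -0.4778)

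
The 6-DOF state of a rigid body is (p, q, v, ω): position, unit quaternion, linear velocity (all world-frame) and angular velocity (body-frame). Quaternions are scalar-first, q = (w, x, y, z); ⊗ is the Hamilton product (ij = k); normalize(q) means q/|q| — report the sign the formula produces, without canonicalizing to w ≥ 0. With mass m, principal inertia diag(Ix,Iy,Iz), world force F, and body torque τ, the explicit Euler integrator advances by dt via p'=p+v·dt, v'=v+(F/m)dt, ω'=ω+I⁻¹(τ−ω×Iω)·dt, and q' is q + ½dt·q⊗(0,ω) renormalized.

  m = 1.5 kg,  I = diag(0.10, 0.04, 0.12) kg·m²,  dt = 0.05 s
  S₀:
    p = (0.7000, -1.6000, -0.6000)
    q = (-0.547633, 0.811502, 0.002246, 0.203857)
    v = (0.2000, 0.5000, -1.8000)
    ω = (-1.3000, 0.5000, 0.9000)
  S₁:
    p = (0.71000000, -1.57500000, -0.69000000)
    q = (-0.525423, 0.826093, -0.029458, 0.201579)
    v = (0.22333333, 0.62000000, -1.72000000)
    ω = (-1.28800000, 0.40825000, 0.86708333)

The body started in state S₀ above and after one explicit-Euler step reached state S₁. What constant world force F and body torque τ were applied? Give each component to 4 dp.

F = (0.7000, 3.6000, 2.4000)
τ = (0.0600, -0.0500, -0.0400)

rate change Δω = (0.01200000, -0.09175000, -0.03291667)
precession coupling = (0.0360, 0.0234, 0.0390)
τ = I·(Δω/dt) + ω₀×(Iω₀) = (0.0600, -0.0500, -0.0400)
velocity change Δv = (0.02333333, 0.12000000, 0.08000000)
m·(v₁−v₀)/dt = (0.7000, 3.6000, 2.4000)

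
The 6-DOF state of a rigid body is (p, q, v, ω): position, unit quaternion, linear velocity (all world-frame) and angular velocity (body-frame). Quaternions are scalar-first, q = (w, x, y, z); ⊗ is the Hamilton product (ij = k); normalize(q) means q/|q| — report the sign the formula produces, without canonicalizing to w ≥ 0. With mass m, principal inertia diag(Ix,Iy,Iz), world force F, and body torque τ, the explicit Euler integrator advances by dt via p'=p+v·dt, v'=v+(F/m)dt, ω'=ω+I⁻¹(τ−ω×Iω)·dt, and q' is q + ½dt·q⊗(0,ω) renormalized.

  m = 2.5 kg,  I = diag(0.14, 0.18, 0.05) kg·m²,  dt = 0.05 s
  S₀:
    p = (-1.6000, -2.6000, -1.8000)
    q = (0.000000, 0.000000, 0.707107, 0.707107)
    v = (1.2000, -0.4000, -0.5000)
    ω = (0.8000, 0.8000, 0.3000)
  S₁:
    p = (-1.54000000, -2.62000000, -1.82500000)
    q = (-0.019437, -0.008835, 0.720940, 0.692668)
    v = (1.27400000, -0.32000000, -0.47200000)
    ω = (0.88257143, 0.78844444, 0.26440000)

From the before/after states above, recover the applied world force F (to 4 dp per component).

F = (3.7000, 4.0000, 1.4000)

v₁ − v₀ = (0.07400000, 0.08000000, 0.02800000)
applied force F = (3.7000, 4.0000, 1.4000)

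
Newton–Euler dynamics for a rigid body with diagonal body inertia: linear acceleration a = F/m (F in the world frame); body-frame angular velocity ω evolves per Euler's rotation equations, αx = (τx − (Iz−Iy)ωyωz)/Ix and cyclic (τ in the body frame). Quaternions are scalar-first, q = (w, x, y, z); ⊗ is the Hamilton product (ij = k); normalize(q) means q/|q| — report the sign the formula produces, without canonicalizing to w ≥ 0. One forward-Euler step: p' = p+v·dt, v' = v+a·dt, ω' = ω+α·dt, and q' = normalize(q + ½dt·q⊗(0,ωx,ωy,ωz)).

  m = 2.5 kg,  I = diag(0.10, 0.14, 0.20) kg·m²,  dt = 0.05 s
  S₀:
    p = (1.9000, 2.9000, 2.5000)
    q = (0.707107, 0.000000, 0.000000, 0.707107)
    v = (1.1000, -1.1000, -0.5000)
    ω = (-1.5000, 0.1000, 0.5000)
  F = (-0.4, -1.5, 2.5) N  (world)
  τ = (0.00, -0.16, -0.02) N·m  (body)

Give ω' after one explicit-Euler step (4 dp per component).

ω' = (-1.5015, 0.0161, 0.4965)

precession coupling ω×(Iω) = (0.0030, 0.0750, -0.0060)
(τ − ω×Iω)/I = (-0.0300, -1.6786, -0.0700)
new body rate ω' = (-1.5015, 0.0161, 0.4965)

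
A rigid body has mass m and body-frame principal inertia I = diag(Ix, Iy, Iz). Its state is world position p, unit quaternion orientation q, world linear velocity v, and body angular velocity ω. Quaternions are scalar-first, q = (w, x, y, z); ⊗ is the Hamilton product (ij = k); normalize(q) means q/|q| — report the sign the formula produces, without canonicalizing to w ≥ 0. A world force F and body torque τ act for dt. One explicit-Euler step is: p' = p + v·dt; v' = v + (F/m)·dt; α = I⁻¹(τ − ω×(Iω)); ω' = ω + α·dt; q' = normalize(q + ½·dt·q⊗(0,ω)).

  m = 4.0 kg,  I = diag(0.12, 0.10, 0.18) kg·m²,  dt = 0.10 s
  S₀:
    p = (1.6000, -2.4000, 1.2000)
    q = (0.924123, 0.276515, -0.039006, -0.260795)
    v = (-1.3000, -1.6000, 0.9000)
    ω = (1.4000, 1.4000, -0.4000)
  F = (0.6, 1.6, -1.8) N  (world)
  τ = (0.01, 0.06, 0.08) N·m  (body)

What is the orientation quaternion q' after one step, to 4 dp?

q' = (0.8977, 0.3584, 0.0129, -0.2559)

2q̇ = q⊗(0,ω) = (-0.4368306, 1.6744876, 1.0392652, 0.0720802)
q' = normalize(q + ½dt·q⊗(0,ω)) = (0.8977, 0.3584, 0.0129, -0.2559)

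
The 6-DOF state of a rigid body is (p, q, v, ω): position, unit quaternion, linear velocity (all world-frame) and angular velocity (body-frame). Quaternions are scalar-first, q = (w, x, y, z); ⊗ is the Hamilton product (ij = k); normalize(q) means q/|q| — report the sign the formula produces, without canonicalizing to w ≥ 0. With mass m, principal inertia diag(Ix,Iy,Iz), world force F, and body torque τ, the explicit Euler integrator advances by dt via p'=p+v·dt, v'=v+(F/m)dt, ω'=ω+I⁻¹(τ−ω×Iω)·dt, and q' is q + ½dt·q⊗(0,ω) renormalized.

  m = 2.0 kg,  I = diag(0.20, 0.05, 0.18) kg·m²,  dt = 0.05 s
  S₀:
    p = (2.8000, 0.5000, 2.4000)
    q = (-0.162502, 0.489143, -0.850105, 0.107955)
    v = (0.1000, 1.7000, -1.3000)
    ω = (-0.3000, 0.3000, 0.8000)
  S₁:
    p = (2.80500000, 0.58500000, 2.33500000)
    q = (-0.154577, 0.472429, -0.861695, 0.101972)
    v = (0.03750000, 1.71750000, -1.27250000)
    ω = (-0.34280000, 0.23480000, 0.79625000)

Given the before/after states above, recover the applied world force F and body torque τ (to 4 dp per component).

rate change Δω = (-0.04280000, -0.06520000, -0.00375000)
precession coupling = (0.0312, -0.0048, 0.0135)
I·α + gyro = (-0.1400, -0.0700, 0.0000)
velocity change Δv = (-0.06250000, 0.01750000, 0.02750000)
applied force F = (-2.5000, 0.7000, 1.1000)

F = (-2.5000, 0.7000, 1.1000)
τ = (-0.1400, -0.0700, 0.0000)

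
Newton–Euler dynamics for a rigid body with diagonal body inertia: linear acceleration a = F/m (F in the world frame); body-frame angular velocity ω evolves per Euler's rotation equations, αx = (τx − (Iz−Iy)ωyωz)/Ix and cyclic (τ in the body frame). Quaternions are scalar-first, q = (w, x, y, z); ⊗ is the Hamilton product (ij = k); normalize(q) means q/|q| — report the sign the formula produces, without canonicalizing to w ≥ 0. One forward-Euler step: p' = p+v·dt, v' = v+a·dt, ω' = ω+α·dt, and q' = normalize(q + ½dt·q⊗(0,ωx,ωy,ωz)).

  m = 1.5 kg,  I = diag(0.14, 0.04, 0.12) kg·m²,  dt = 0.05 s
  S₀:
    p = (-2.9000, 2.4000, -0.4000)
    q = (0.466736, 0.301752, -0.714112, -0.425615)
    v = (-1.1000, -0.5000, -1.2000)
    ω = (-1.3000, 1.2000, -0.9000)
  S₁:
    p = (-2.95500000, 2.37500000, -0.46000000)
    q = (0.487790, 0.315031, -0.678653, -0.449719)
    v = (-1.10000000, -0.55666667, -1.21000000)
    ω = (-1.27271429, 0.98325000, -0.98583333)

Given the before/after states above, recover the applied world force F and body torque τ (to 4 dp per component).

Δω = ω₁−ω₀ = (0.02728571, -0.21675000, -0.08583333)
gyro term ω₀×Iω₀ = (-0.0864, 0.0234, 0.1560)
τ = I·(Δω/dt) + ω₀×(Iω₀) = (-0.0100, -0.1500, -0.0500)
velocity change Δv = (0.00000000, -0.05666667, -0.01000000)
applied force F = (0.0000, -1.7000, -0.3000)

F = (0.0000, -1.7000, -0.3000)
τ = (-0.0100, -0.1500, -0.0500)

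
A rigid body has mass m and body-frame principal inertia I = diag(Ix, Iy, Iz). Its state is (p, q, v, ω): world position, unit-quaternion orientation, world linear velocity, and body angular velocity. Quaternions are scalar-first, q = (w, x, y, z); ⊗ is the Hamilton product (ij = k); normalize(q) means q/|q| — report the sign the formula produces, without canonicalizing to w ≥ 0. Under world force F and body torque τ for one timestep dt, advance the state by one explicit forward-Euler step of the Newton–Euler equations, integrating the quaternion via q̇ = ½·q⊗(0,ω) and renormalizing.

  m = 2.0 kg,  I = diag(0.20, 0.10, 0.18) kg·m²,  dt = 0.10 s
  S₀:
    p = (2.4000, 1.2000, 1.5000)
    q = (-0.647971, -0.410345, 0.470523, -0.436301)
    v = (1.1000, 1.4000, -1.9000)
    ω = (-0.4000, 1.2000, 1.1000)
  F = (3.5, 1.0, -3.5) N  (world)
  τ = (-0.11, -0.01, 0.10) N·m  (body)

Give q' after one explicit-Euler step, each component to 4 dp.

2q̇ = q⊗(0,ω) = (-0.2488345, 1.3003249, -0.1516653, -1.0169729)
q' = normalize(q + ½dt·q⊗(0,ω)) = (-0.6581, -0.3441, 0.4613, -0.4854)

q' = (-0.6581, -0.3441, 0.4613, -0.4854)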